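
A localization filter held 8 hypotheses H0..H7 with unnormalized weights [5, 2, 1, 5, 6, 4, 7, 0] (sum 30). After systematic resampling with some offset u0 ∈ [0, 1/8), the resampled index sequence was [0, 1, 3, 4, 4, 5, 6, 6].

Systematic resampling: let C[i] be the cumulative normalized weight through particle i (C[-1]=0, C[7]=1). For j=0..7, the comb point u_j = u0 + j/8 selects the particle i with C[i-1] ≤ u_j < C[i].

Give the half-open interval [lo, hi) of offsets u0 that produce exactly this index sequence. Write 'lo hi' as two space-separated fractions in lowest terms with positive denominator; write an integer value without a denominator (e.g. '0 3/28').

7/120 13/120

C = [1/6, 7/30, 4/15, 13/30, 19/30, 23/30, 1, 1]
j=0 picked index 0: u0 ∈ [0, 1/6)
j=1 picked index 1: u0 ∈ [1/24, 13/120)
j=2 picked index 3: u0 ∈ [1/60, 11/60)
j=3 picked index 4: u0 ∈ [7/120, 31/120)
j=4 picked index 4: u0 ∈ [-1/15, 2/15)
j=5 picked index 5: u0 ∈ [1/120, 17/120)
j=6 picked index 6: u0 ∈ [1/60, 1/4)
j=7 picked index 6: u0 ∈ [-13/120, 1/8)
intersection: [7/120, 13/120)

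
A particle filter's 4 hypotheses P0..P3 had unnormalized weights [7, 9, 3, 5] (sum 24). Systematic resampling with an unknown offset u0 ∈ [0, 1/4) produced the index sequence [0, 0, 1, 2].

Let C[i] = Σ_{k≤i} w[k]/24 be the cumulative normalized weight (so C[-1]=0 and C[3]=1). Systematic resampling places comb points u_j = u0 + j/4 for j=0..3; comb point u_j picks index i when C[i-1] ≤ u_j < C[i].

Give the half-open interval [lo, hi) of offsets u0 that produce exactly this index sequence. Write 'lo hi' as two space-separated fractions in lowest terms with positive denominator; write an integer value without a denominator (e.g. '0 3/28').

0 1/24

C = [7/24, 2/3, 19/24, 1]
j=0 picked index 0: u0 ∈ [0, 7/24)
j=1 picked index 0: u0 ∈ [-1/4, 1/24)
j=2 picked index 1: u0 ∈ [-5/24, 1/6)
j=3 picked index 2: u0 ∈ [-1/12, 1/24)
intersection: [0, 1/24)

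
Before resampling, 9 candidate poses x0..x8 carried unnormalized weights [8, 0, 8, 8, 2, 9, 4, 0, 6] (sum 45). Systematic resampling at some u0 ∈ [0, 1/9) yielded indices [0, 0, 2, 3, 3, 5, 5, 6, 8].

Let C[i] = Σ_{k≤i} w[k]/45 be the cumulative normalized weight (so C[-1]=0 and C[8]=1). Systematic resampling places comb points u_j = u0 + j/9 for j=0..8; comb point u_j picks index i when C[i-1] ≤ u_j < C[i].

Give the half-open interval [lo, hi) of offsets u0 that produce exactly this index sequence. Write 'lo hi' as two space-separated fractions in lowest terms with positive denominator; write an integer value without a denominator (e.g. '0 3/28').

1/45 1/15

C = [8/45, 8/45, 16/45, 8/15, 26/45, 7/9, 13/15, 13/15, 1]
j=0 picked index 0: u0 ∈ [0, 8/45)
j=1 picked index 0: u0 ∈ [-1/9, 1/15)
j=2 picked index 2: u0 ∈ [-2/45, 2/15)
j=3 picked index 3: u0 ∈ [1/45, 1/5)
j=4 picked index 3: u0 ∈ [-4/45, 4/45)
j=5 picked index 5: u0 ∈ [1/45, 2/9)
j=6 picked index 5: u0 ∈ [-4/45, 1/9)
j=7 picked index 6: u0 ∈ [0, 4/45)
j=8 picked index 8: u0 ∈ [-1/45, 1/9)
intersection: [1/45, 1/15)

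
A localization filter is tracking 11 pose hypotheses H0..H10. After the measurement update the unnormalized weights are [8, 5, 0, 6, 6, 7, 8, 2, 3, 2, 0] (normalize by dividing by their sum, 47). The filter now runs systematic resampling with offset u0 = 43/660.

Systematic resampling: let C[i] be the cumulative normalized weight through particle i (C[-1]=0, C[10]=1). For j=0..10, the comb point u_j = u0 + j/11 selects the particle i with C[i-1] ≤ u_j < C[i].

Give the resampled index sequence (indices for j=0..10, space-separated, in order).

C = [8/47, 13/47, 13/47, 19/47, 25/47, 32/47, 40/47, 42/47, 45/47, 1, 1]
j=0: u_0=43/660 ∈ [0, 8/47) → index 0
j=1: u_1=103/660 ∈ [0, 8/47) → index 0
j=2: u_2=163/660 ∈ [8/47, 13/47) → index 1
j=3: u_3=223/660 ∈ [13/47, 19/47) → index 3
j=4: u_4=283/660 ∈ [19/47, 25/47) → index 4
j=5: u_5=343/660 ∈ [19/47, 25/47) → index 4
j=6: u_6=403/660 ∈ [25/47, 32/47) → index 5
j=7: u_7=463/660 ∈ [32/47, 40/47) → index 6
j=8: u_8=523/660 ∈ [32/47, 40/47) → index 6
j=9: u_9=53/60 ∈ [40/47, 42/47) → index 7
j=10: u_10=643/660 ∈ [45/47, 1) → index 9

0 0 1 3 4 4 5 6 6 7 9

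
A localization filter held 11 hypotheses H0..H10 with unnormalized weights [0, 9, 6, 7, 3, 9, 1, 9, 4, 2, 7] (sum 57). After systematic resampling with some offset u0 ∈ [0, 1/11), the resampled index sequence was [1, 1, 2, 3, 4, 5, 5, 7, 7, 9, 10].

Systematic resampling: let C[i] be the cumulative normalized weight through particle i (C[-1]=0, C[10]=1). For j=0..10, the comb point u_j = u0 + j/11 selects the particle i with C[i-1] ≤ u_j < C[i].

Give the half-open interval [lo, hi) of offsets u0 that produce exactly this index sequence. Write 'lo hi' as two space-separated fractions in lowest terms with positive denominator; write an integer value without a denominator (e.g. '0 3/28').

5/209 28/627

C = [0, 3/19, 5/19, 22/57, 25/57, 34/57, 35/57, 44/57, 16/19, 50/57, 1]
j=0 picked index 1: u0 ∈ [0, 3/19)
j=1 picked index 1: u0 ∈ [-1/11, 14/209)
j=2 picked index 2: u0 ∈ [-5/209, 17/209)
j=3 picked index 3: u0 ∈ [-2/209, 71/627)
j=4 picked index 4: u0 ∈ [14/627, 47/627)
j=5 picked index 5: u0 ∈ [-10/627, 89/627)
j=6 picked index 5: u0 ∈ [-67/627, 32/627)
j=7 picked index 7: u0 ∈ [-14/627, 85/627)
j=8 picked index 7: u0 ∈ [-71/627, 28/627)
j=9 picked index 9: u0 ∈ [5/209, 37/627)
j=10 picked index 10: u0 ∈ [-20/627, 1/11)
intersection: [5/209, 28/627)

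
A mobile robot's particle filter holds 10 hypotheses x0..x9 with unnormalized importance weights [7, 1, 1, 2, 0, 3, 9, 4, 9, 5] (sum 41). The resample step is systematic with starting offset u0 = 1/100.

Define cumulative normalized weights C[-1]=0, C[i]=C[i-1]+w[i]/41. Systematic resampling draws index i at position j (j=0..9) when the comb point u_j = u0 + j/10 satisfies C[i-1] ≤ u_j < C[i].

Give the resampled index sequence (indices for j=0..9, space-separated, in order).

C = [7/41, 8/41, 9/41, 11/41, 11/41, 14/41, 23/41, 27/41, 36/41, 1]
j=0: u_0=1/100 ∈ [0, 7/41) → index 0
j=1: u_1=11/100 ∈ [0, 7/41) → index 0
j=2: u_2=21/100 ∈ [8/41, 9/41) → index 2
j=3: u_3=31/100 ∈ [11/41, 14/41) → index 5
j=4: u_4=41/100 ∈ [14/41, 23/41) → index 6
j=5: u_5=51/100 ∈ [14/41, 23/41) → index 6
j=6: u_6=61/100 ∈ [23/41, 27/41) → index 7
j=7: u_7=71/100 ∈ [27/41, 36/41) → index 8
j=8: u_8=81/100 ∈ [27/41, 36/41) → index 8
j=9: u_9=91/100 ∈ [36/41, 1) → index 9

0 0 2 5 6 6 7 8 8 9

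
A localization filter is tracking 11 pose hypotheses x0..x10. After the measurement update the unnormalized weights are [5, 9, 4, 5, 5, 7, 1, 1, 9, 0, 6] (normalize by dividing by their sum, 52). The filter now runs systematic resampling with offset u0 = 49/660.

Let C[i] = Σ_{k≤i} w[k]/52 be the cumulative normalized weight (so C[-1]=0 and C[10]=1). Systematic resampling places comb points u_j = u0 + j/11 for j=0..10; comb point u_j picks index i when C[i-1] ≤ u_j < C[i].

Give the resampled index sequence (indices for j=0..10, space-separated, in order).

0 1 1 3 3 4 5 7 8 10 10

C = [5/52, 7/26, 9/26, 23/52, 7/13, 35/52, 9/13, 37/52, 23/26, 23/26, 1]
j=0: u_0=49/660 ∈ [0, 5/52) → index 0
j=1: u_1=109/660 ∈ [5/52, 7/26) → index 1
j=2: u_2=169/660 ∈ [5/52, 7/26) → index 1
j=3: u_3=229/660 ∈ [9/26, 23/52) → index 3
j=4: u_4=289/660 ∈ [9/26, 23/52) → index 3
j=5: u_5=349/660 ∈ [23/52, 7/13) → index 4
j=6: u_6=409/660 ∈ [7/13, 35/52) → index 5
j=7: u_7=469/660 ∈ [9/13, 37/52) → index 7
j=8: u_8=529/660 ∈ [37/52, 23/26) → index 8
j=9: u_9=589/660 ∈ [23/26, 1) → index 10
j=10: u_10=59/60 ∈ [23/26, 1) → index 10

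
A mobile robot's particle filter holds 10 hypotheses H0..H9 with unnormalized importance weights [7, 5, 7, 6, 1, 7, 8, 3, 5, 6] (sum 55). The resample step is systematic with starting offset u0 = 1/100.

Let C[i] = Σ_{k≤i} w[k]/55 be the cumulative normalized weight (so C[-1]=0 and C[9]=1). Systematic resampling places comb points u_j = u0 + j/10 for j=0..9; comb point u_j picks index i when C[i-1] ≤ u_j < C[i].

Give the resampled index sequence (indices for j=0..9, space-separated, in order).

0 0 1 2 3 5 6 6 8 9

C = [7/55, 12/55, 19/55, 5/11, 26/55, 3/5, 41/55, 4/5, 49/55, 1]
j=0: u_0=1/100 ∈ [0, 7/55) → index 0
j=1: u_1=11/100 ∈ [0, 7/55) → index 0
j=2: u_2=21/100 ∈ [7/55, 12/55) → index 1
j=3: u_3=31/100 ∈ [12/55, 19/55) → index 2
j=4: u_4=41/100 ∈ [19/55, 5/11) → index 3
j=5: u_5=51/100 ∈ [26/55, 3/5) → index 5
j=6: u_6=61/100 ∈ [3/5, 41/55) → index 6
j=7: u_7=71/100 ∈ [3/5, 41/55) → index 6
j=8: u_8=81/100 ∈ [4/5, 49/55) → index 8
j=9: u_9=91/100 ∈ [49/55, 1) → index 9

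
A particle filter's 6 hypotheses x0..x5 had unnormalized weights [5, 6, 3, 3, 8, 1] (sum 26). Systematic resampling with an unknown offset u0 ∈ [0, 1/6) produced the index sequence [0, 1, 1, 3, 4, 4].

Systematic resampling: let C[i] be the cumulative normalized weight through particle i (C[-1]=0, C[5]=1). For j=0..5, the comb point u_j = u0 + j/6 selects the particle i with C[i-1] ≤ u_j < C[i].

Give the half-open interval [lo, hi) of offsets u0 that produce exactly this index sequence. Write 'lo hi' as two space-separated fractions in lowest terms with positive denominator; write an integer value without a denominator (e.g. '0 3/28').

1/26 7/78

C = [5/26, 11/26, 7/13, 17/26, 25/26, 1]
j=0 picked index 0: u0 ∈ [0, 5/26)
j=1 picked index 1: u0 ∈ [1/39, 10/39)
j=2 picked index 1: u0 ∈ [-11/78, 7/78)
j=3 picked index 3: u0 ∈ [1/26, 2/13)
j=4 picked index 4: u0 ∈ [-1/78, 23/78)
j=5 picked index 4: u0 ∈ [-7/39, 5/39)
intersection: [1/26, 7/78)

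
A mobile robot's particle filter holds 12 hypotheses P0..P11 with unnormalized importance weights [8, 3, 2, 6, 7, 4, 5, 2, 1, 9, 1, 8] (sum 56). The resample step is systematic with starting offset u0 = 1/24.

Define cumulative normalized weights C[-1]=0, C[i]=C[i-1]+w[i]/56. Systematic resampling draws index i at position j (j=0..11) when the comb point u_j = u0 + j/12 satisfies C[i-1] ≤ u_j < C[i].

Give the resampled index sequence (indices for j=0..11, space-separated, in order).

0 0 2 3 4 4 6 7 9 9 11 11

C = [1/7, 11/56, 13/56, 19/56, 13/28, 15/28, 5/8, 37/56, 19/28, 47/56, 6/7, 1]
j=0: u_0=1/24 ∈ [0, 1/7) → index 0
j=1: u_1=1/8 ∈ [0, 1/7) → index 0
j=2: u_2=5/24 ∈ [11/56, 13/56) → index 2
j=3: u_3=7/24 ∈ [13/56, 19/56) → index 3
j=4: u_4=3/8 ∈ [19/56, 13/28) → index 4
j=5: u_5=11/24 ∈ [19/56, 13/28) → index 4
j=6: u_6=13/24 ∈ [15/28, 5/8) → index 6
j=7: u_7=5/8 ∈ [5/8, 37/56) → index 7
j=8: u_8=17/24 ∈ [19/28, 47/56) → index 9
j=9: u_9=19/24 ∈ [19/28, 47/56) → index 9
j=10: u_10=7/8 ∈ [6/7, 1) → index 11
j=11: u_11=23/24 ∈ [6/7, 1) → index 11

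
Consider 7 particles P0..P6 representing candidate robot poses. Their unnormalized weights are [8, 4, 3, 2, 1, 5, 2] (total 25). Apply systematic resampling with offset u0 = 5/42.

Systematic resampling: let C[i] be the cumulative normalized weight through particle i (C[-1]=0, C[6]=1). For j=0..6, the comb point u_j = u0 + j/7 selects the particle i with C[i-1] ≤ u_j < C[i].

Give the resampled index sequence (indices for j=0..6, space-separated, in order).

0 0 1 2 4 5 6

C = [8/25, 12/25, 3/5, 17/25, 18/25, 23/25, 1]
j=0: u_0=5/42 ∈ [0, 8/25) → index 0
j=1: u_1=11/42 ∈ [0, 8/25) → index 0
j=2: u_2=17/42 ∈ [8/25, 12/25) → index 1
j=3: u_3=23/42 ∈ [12/25, 3/5) → index 2
j=4: u_4=29/42 ∈ [17/25, 18/25) → index 4
j=5: u_5=5/6 ∈ [18/25, 23/25) → index 5
j=6: u_6=41/42 ∈ [23/25, 1) → index 6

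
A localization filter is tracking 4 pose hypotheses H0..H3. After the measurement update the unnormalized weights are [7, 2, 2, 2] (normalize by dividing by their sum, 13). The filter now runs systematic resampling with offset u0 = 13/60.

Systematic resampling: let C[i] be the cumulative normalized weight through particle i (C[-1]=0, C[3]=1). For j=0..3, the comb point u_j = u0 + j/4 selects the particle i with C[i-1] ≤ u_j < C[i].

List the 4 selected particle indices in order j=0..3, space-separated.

0 0 2 3

C = [7/13, 9/13, 11/13, 1]
j=0: u_0=13/60 ∈ [0, 7/13) → index 0
j=1: u_1=7/15 ∈ [0, 7/13) → index 0
j=2: u_2=43/60 ∈ [9/13, 11/13) → index 2
j=3: u_3=29/30 ∈ [11/13, 1) → index 3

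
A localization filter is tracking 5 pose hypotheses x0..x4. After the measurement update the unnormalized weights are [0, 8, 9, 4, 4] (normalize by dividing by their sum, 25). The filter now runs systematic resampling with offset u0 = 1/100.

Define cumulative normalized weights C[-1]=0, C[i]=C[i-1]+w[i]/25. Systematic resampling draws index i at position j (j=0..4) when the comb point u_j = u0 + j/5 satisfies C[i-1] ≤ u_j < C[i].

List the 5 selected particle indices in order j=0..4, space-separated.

1 1 2 2 3

C = [0, 8/25, 17/25, 21/25, 1]
j=0: u_0=1/100 ∈ [0, 8/25) → index 1
j=1: u_1=21/100 ∈ [0, 8/25) → index 1
j=2: u_2=41/100 ∈ [8/25, 17/25) → index 2
j=3: u_3=61/100 ∈ [8/25, 17/25) → index 2
j=4: u_4=81/100 ∈ [17/25, 21/25) → index 3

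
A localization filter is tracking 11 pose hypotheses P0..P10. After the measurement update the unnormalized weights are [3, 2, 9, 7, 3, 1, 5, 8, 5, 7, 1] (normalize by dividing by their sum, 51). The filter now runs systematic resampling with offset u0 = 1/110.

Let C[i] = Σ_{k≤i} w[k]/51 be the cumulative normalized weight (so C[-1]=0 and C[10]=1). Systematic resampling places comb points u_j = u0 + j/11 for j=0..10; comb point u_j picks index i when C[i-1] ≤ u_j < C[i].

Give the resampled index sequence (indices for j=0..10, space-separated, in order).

C = [1/17, 5/51, 14/51, 7/17, 8/17, 25/51, 10/17, 38/51, 43/51, 50/51, 1]
j=0: u_0=1/110 ∈ [0, 1/17) → index 0
j=1: u_1=1/10 ∈ [5/51, 14/51) → index 2
j=2: u_2=21/110 ∈ [5/51, 14/51) → index 2
j=3: u_3=31/110 ∈ [14/51, 7/17) → index 3
j=4: u_4=41/110 ∈ [14/51, 7/17) → index 3
j=5: u_5=51/110 ∈ [7/17, 8/17) → index 4
j=6: u_6=61/110 ∈ [25/51, 10/17) → index 6
j=7: u_7=71/110 ∈ [10/17, 38/51) → index 7
j=8: u_8=81/110 ∈ [10/17, 38/51) → index 7
j=9: u_9=91/110 ∈ [38/51, 43/51) → index 8
j=10: u_10=101/110 ∈ [43/51, 50/51) → index 9

0 2 2 3 3 4 6 7 7 8 9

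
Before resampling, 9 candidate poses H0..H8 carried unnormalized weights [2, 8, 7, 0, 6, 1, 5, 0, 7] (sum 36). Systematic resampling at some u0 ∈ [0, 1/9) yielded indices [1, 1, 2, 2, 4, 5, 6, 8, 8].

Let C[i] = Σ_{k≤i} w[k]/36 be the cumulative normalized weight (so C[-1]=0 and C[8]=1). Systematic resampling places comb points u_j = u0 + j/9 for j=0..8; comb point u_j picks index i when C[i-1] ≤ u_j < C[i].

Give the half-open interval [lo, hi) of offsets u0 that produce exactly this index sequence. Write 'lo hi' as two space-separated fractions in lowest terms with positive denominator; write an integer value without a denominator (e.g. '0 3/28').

C = [1/18, 5/18, 17/36, 17/36, 23/36, 2/3, 29/36, 29/36, 1]
j=0 picked index 1: u0 ∈ [1/18, 5/18)
j=1 picked index 1: u0 ∈ [-1/18, 1/6)
j=2 picked index 2: u0 ∈ [1/18, 1/4)
j=3 picked index 2: u0 ∈ [-1/18, 5/36)
j=4 picked index 4: u0 ∈ [1/36, 7/36)
j=5 picked index 5: u0 ∈ [1/12, 1/9)
j=6 picked index 6: u0 ∈ [0, 5/36)
j=7 picked index 8: u0 ∈ [1/36, 2/9)
j=8 picked index 8: u0 ∈ [-1/12, 1/9)
intersection: [1/12, 1/9)

1/12 1/9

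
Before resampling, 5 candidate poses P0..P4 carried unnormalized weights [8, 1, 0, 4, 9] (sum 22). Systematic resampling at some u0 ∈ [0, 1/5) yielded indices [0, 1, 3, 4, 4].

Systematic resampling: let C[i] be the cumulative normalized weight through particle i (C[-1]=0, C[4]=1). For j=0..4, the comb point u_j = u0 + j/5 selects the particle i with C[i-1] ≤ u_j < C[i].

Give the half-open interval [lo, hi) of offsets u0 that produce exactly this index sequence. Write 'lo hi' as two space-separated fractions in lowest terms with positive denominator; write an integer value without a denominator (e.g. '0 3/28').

C = [4/11, 9/22, 9/22, 13/22, 1]
j=0 picked index 0: u0 ∈ [0, 4/11)
j=1 picked index 1: u0 ∈ [9/55, 23/110)
j=2 picked index 3: u0 ∈ [1/110, 21/110)
j=3 picked index 4: u0 ∈ [-1/110, 2/5)
j=4 picked index 4: u0 ∈ [-23/110, 1/5)
intersection: [9/55, 21/110)

9/55 21/110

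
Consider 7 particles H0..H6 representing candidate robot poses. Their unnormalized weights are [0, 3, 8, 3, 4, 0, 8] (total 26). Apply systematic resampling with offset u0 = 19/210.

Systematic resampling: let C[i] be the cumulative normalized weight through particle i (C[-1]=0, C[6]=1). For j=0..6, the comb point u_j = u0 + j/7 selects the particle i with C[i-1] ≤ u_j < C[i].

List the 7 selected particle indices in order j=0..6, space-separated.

C = [0, 3/26, 11/26, 7/13, 9/13, 9/13, 1]
j=0: u_0=19/210 ∈ [0, 3/26) → index 1
j=1: u_1=7/30 ∈ [3/26, 11/26) → index 2
j=2: u_2=79/210 ∈ [3/26, 11/26) → index 2
j=3: u_3=109/210 ∈ [11/26, 7/13) → index 3
j=4: u_4=139/210 ∈ [7/13, 9/13) → index 4
j=5: u_5=169/210 ∈ [9/13, 1) → index 6
j=6: u_6=199/210 ∈ [9/13, 1) → index 6

1 2 2 3 4 6 6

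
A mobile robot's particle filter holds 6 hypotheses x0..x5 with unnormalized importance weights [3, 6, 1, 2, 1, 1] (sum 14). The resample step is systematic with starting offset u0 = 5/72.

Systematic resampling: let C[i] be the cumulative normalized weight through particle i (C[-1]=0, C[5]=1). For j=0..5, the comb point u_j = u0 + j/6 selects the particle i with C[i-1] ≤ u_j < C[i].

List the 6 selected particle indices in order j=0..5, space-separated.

0 1 1 1 3 4

C = [3/14, 9/14, 5/7, 6/7, 13/14, 1]
j=0: u_0=5/72 ∈ [0, 3/14) → index 0
j=1: u_1=17/72 ∈ [3/14, 9/14) → index 1
j=2: u_2=29/72 ∈ [3/14, 9/14) → index 1
j=3: u_3=41/72 ∈ [3/14, 9/14) → index 1
j=4: u_4=53/72 ∈ [5/7, 6/7) → index 3
j=5: u_5=65/72 ∈ [6/7, 13/14) → index 4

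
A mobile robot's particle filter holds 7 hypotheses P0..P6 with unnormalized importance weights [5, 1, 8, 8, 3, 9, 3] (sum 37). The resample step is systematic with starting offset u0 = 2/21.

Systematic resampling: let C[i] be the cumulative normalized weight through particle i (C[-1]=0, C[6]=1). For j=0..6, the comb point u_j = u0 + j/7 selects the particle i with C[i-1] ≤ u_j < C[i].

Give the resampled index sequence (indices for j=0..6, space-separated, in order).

C = [5/37, 6/37, 14/37, 22/37, 25/37, 34/37, 1]
j=0: u_0=2/21 ∈ [0, 5/37) → index 0
j=1: u_1=5/21 ∈ [6/37, 14/37) → index 2
j=2: u_2=8/21 ∈ [14/37, 22/37) → index 3
j=3: u_3=11/21 ∈ [14/37, 22/37) → index 3
j=4: u_4=2/3 ∈ [22/37, 25/37) → index 4
j=5: u_5=17/21 ∈ [25/37, 34/37) → index 5
j=6: u_6=20/21 ∈ [34/37, 1) → index 6

0 2 3 3 4 5 6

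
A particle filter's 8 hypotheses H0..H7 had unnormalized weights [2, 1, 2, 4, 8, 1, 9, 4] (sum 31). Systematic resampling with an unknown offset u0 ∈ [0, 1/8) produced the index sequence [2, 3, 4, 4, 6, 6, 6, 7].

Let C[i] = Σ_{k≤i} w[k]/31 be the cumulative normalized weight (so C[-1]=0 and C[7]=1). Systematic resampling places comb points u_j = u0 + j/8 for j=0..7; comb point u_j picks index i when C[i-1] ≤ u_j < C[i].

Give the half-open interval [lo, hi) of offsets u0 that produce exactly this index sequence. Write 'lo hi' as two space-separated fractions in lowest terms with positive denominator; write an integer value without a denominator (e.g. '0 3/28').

C = [2/31, 3/31, 5/31, 9/31, 17/31, 18/31, 27/31, 1]
j=0 picked index 2: u0 ∈ [3/31, 5/31)
j=1 picked index 3: u0 ∈ [9/248, 41/248)
j=2 picked index 4: u0 ∈ [5/124, 37/124)
j=3 picked index 4: u0 ∈ [-21/248, 43/248)
j=4 picked index 6: u0 ∈ [5/62, 23/62)
j=5 picked index 6: u0 ∈ [-11/248, 61/248)
j=6 picked index 6: u0 ∈ [-21/124, 15/124)
j=7 picked index 7: u0 ∈ [-1/248, 1/8)
intersection: [3/31, 15/124)

3/31 15/124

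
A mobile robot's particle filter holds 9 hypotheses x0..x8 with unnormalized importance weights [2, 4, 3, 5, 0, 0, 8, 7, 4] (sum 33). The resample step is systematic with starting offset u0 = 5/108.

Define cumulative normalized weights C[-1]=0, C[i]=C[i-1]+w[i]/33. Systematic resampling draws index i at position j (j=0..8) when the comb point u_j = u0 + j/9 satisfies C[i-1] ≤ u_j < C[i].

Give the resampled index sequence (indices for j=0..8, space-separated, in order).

0 1 2 3 6 6 7 7 8

C = [2/33, 2/11, 3/11, 14/33, 14/33, 14/33, 2/3, 29/33, 1]
j=0: u_0=5/108 ∈ [0, 2/33) → index 0
j=1: u_1=17/108 ∈ [2/33, 2/11) → index 1
j=2: u_2=29/108 ∈ [2/11, 3/11) → index 2
j=3: u_3=41/108 ∈ [3/11, 14/33) → index 3
j=4: u_4=53/108 ∈ [14/33, 2/3) → index 6
j=5: u_5=65/108 ∈ [14/33, 2/3) → index 6
j=6: u_6=77/108 ∈ [2/3, 29/33) → index 7
j=7: u_7=89/108 ∈ [2/3, 29/33) → index 7
j=8: u_8=101/108 ∈ [29/33, 1) → index 8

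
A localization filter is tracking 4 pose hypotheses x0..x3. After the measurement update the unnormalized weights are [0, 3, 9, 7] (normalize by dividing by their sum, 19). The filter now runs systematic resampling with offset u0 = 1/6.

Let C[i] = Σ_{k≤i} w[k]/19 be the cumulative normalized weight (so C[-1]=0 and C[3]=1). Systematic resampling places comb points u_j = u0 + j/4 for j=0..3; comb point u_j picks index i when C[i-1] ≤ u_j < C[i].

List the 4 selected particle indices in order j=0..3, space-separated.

2 2 3 3

C = [0, 3/19, 12/19, 1]
j=0: u_0=1/6 ∈ [3/19, 12/19) → index 2
j=1: u_1=5/12 ∈ [3/19, 12/19) → index 2
j=2: u_2=2/3 ∈ [12/19, 1) → index 3
j=3: u_3=11/12 ∈ [12/19, 1) → index 3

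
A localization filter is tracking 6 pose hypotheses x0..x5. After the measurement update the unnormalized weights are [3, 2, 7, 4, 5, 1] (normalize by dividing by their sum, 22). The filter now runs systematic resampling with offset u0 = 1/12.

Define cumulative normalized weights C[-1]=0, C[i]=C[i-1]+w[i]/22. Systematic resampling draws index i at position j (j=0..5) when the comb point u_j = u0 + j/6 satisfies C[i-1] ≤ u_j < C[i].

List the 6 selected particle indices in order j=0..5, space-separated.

C = [3/22, 5/22, 6/11, 8/11, 21/22, 1]
j=0: u_0=1/12 ∈ [0, 3/22) → index 0
j=1: u_1=1/4 ∈ [5/22, 6/11) → index 2
j=2: u_2=5/12 ∈ [5/22, 6/11) → index 2
j=3: u_3=7/12 ∈ [6/11, 8/11) → index 3
j=4: u_4=3/4 ∈ [8/11, 21/22) → index 4
j=5: u_5=11/12 ∈ [8/11, 21/22) → index 4

0 2 2 3 4 4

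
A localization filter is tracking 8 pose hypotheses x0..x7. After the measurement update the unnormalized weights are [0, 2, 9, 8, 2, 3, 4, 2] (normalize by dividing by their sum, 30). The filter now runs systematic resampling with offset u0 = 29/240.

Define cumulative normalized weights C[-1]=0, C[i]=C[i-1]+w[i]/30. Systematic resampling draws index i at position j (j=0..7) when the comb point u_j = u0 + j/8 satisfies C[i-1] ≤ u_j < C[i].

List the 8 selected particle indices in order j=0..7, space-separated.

C = [0, 1/15, 11/30, 19/30, 7/10, 4/5, 14/15, 1]
j=0: u_0=29/240 ∈ [1/15, 11/30) → index 2
j=1: u_1=59/240 ∈ [1/15, 11/30) → index 2
j=2: u_2=89/240 ∈ [11/30, 19/30) → index 3
j=3: u_3=119/240 ∈ [11/30, 19/30) → index 3
j=4: u_4=149/240 ∈ [11/30, 19/30) → index 3
j=5: u_5=179/240 ∈ [7/10, 4/5) → index 5
j=6: u_6=209/240 ∈ [4/5, 14/15) → index 6
j=7: u_7=239/240 ∈ [14/15, 1) → index 7

2 2 3 3 3 5 6 7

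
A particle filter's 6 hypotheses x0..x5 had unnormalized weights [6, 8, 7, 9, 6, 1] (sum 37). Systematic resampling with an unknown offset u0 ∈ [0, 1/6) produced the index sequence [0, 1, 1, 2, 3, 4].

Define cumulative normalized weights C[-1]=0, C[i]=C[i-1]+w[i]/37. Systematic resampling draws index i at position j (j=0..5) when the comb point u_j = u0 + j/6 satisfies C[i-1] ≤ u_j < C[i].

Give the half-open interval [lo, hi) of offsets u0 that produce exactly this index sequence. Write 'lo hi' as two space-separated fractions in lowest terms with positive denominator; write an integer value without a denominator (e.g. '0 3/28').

C = [6/37, 14/37, 21/37, 30/37, 36/37, 1]
j=0 picked index 0: u0 ∈ [0, 6/37)
j=1 picked index 1: u0 ∈ [-1/222, 47/222)
j=2 picked index 1: u0 ∈ [-19/111, 5/111)
j=3 picked index 2: u0 ∈ [-9/74, 5/74)
j=4 picked index 3: u0 ∈ [-11/111, 16/111)
j=5 picked index 4: u0 ∈ [-5/222, 31/222)
intersection: [0, 5/111)

0 5/111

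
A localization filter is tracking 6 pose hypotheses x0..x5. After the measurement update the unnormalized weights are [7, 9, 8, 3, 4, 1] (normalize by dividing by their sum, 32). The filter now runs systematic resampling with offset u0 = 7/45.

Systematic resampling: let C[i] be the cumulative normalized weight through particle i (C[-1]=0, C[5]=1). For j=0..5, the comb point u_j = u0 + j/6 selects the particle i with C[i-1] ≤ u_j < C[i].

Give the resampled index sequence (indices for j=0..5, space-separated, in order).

0 1 1 2 3 5

C = [7/32, 1/2, 3/4, 27/32, 31/32, 1]
j=0: u_0=7/45 ∈ [0, 7/32) → index 0
j=1: u_1=29/90 ∈ [7/32, 1/2) → index 1
j=2: u_2=22/45 ∈ [7/32, 1/2) → index 1
j=3: u_3=59/90 ∈ [1/2, 3/4) → index 2
j=4: u_4=37/45 ∈ [3/4, 27/32) → index 3
j=5: u_5=89/90 ∈ [31/32, 1) → index 5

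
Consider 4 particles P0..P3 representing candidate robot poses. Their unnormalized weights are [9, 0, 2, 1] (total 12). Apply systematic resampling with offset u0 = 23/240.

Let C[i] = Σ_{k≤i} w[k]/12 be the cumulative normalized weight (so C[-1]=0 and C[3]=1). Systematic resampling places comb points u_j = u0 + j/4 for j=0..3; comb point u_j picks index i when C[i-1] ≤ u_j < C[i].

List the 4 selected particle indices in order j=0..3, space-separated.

C = [3/4, 3/4, 11/12, 1]
j=0: u_0=23/240 ∈ [0, 3/4) → index 0
j=1: u_1=83/240 ∈ [0, 3/4) → index 0
j=2: u_2=143/240 ∈ [0, 3/4) → index 0
j=3: u_3=203/240 ∈ [3/4, 11/12) → index 2

0 0 0 2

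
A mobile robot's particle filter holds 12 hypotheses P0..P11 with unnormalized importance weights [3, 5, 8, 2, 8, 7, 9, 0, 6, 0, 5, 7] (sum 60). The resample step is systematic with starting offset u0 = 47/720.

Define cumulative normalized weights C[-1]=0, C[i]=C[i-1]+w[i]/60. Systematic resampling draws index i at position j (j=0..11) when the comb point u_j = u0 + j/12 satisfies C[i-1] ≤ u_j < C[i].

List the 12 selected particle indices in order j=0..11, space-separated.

C = [1/20, 2/15, 4/15, 3/10, 13/30, 11/20, 7/10, 7/10, 4/5, 4/5, 53/60, 1]
j=0: u_0=47/720 ∈ [1/20, 2/15) → index 1
j=1: u_1=107/720 ∈ [2/15, 4/15) → index 2
j=2: u_2=167/720 ∈ [2/15, 4/15) → index 2
j=3: u_3=227/720 ∈ [3/10, 13/30) → index 4
j=4: u_4=287/720 ∈ [3/10, 13/30) → index 4
j=5: u_5=347/720 ∈ [13/30, 11/20) → index 5
j=6: u_6=407/720 ∈ [11/20, 7/10) → index 6
j=7: u_7=467/720 ∈ [11/20, 7/10) → index 6
j=8: u_8=527/720 ∈ [7/10, 4/5) → index 8
j=9: u_9=587/720 ∈ [4/5, 53/60) → index 10
j=10: u_10=647/720 ∈ [53/60, 1) → index 11
j=11: u_11=707/720 ∈ [53/60, 1) → index 11

1 2 2 4 4 5 6 6 8 10 11 11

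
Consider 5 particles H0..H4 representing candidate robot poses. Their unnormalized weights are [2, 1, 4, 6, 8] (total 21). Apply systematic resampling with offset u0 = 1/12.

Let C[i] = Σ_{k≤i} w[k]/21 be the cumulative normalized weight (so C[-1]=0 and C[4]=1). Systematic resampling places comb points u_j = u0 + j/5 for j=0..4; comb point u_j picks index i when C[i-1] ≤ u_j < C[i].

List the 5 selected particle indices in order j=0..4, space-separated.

0 2 3 4 4

C = [2/21, 1/7, 1/3, 13/21, 1]
j=0: u_0=1/12 ∈ [0, 2/21) → index 0
j=1: u_1=17/60 ∈ [1/7, 1/3) → index 2
j=2: u_2=29/60 ∈ [1/3, 13/21) → index 3
j=3: u_3=41/60 ∈ [13/21, 1) → index 4
j=4: u_4=53/60 ∈ [13/21, 1) → index 4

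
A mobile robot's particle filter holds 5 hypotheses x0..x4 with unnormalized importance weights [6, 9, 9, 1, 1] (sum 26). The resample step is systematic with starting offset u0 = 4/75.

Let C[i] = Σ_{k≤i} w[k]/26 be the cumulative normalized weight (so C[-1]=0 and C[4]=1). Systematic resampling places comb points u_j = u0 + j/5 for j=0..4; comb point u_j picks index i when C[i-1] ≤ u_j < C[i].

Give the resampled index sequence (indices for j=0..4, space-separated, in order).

C = [3/13, 15/26, 12/13, 25/26, 1]
j=0: u_0=4/75 ∈ [0, 3/13) → index 0
j=1: u_1=19/75 ∈ [3/13, 15/26) → index 1
j=2: u_2=34/75 ∈ [3/13, 15/26) → index 1
j=3: u_3=49/75 ∈ [15/26, 12/13) → index 2
j=4: u_4=64/75 ∈ [15/26, 12/13) → index 2

0 1 1 2 2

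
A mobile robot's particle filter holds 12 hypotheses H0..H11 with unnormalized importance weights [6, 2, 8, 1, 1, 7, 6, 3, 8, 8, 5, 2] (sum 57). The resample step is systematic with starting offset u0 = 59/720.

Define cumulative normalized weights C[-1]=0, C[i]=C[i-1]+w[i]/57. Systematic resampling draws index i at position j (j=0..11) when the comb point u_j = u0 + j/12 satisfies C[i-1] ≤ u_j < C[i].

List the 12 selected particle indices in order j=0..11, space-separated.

0 2 2 5 5 6 7 8 9 9 10 11

C = [2/19, 8/57, 16/57, 17/57, 6/19, 25/57, 31/57, 34/57, 14/19, 50/57, 55/57, 1]
j=0: u_0=59/720 ∈ [0, 2/19) → index 0
j=1: u_1=119/720 ∈ [8/57, 16/57) → index 2
j=2: u_2=179/720 ∈ [8/57, 16/57) → index 2
j=3: u_3=239/720 ∈ [6/19, 25/57) → index 5
j=4: u_4=299/720 ∈ [6/19, 25/57) → index 5
j=5: u_5=359/720 ∈ [25/57, 31/57) → index 6
j=6: u_6=419/720 ∈ [31/57, 34/57) → index 7
j=7: u_7=479/720 ∈ [34/57, 14/19) → index 8
j=8: u_8=539/720 ∈ [14/19, 50/57) → index 9
j=9: u_9=599/720 ∈ [14/19, 50/57) → index 9
j=10: u_10=659/720 ∈ [50/57, 55/57) → index 10
j=11: u_11=719/720 ∈ [55/57, 1) → index 11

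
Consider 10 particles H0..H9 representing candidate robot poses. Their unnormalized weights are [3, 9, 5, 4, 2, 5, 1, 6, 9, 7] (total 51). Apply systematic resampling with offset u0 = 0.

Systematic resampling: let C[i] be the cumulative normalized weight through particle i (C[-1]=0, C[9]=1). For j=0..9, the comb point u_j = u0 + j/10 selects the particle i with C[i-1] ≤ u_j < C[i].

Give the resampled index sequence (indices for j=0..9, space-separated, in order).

C = [1/17, 4/17, 1/3, 7/17, 23/51, 28/51, 29/51, 35/51, 44/51, 1]
j=0: u_0=0 ∈ [0, 1/17) → index 0
j=1: u_1=1/10 ∈ [1/17, 4/17) → index 1
j=2: u_2=1/5 ∈ [1/17, 4/17) → index 1
j=3: u_3=3/10 ∈ [4/17, 1/3) → index 2
j=4: u_4=2/5 ∈ [1/3, 7/17) → index 3
j=5: u_5=1/2 ∈ [23/51, 28/51) → index 5
j=6: u_6=3/5 ∈ [29/51, 35/51) → index 7
j=7: u_7=7/10 ∈ [35/51, 44/51) → index 8
j=8: u_8=4/5 ∈ [35/51, 44/51) → index 8
j=9: u_9=9/10 ∈ [44/51, 1) → index 9

0 1 1 2 3 5 7 8 8 9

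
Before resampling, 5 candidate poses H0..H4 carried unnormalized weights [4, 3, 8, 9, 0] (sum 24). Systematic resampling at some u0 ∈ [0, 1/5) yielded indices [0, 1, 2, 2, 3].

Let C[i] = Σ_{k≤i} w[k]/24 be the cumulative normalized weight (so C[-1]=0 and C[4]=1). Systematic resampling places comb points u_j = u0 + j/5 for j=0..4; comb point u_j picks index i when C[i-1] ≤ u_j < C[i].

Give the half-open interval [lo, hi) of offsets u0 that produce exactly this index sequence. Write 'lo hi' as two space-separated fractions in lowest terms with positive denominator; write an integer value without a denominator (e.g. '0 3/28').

C = [1/6, 7/24, 5/8, 1, 1]
j=0 picked index 0: u0 ∈ [0, 1/6)
j=1 picked index 1: u0 ∈ [-1/30, 11/120)
j=2 picked index 2: u0 ∈ [-13/120, 9/40)
j=3 picked index 2: u0 ∈ [-37/120, 1/40)
j=4 picked index 3: u0 ∈ [-7/40, 1/5)
intersection: [0, 1/40)

0 1/40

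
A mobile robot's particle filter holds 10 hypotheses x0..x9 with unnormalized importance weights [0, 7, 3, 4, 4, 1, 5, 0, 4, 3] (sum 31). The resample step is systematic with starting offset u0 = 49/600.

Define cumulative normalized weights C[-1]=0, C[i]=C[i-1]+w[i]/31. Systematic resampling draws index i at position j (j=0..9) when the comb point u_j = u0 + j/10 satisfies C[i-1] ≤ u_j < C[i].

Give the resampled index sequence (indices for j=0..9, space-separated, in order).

1 1 2 3 4 5 6 8 8 9

C = [0, 7/31, 10/31, 14/31, 18/31, 19/31, 24/31, 24/31, 28/31, 1]
j=0: u_0=49/600 ∈ [0, 7/31) → index 1
j=1: u_1=109/600 ∈ [0, 7/31) → index 1
j=2: u_2=169/600 ∈ [7/31, 10/31) → index 2
j=3: u_3=229/600 ∈ [10/31, 14/31) → index 3
j=4: u_4=289/600 ∈ [14/31, 18/31) → index 4
j=5: u_5=349/600 ∈ [18/31, 19/31) → index 5
j=6: u_6=409/600 ∈ [19/31, 24/31) → index 6
j=7: u_7=469/600 ∈ [24/31, 28/31) → index 8
j=8: u_8=529/600 ∈ [24/31, 28/31) → index 8
j=9: u_9=589/600 ∈ [28/31, 1) → index 9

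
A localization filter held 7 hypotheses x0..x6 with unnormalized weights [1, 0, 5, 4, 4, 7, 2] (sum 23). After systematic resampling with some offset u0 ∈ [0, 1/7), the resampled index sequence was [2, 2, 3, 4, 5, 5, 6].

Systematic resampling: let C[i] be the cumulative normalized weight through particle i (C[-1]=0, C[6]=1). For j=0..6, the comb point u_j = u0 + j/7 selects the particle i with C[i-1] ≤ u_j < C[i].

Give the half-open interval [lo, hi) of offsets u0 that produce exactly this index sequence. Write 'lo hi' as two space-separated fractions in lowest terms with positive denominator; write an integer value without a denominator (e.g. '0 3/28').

C = [1/23, 1/23, 6/23, 10/23, 14/23, 21/23, 1]
j=0 picked index 2: u0 ∈ [1/23, 6/23)
j=1 picked index 2: u0 ∈ [-16/161, 19/161)
j=2 picked index 3: u0 ∈ [-4/161, 24/161)
j=3 picked index 4: u0 ∈ [1/161, 29/161)
j=4 picked index 5: u0 ∈ [6/161, 55/161)
j=5 picked index 5: u0 ∈ [-17/161, 32/161)
j=6 picked index 6: u0 ∈ [9/161, 1/7)
intersection: [9/161, 19/161)

9/161 19/161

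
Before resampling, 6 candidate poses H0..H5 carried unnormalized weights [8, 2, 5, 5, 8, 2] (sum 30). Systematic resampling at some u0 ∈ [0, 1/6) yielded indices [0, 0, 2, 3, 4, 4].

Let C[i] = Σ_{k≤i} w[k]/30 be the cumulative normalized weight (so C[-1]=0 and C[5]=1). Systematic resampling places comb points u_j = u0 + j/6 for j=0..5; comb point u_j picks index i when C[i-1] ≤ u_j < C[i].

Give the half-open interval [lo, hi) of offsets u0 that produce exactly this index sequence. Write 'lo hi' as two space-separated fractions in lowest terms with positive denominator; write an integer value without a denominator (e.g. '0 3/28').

0 1/10

C = [4/15, 1/3, 1/2, 2/3, 14/15, 1]
j=0 picked index 0: u0 ∈ [0, 4/15)
j=1 picked index 0: u0 ∈ [-1/6, 1/10)
j=2 picked index 2: u0 ∈ [0, 1/6)
j=3 picked index 3: u0 ∈ [0, 1/6)
j=4 picked index 4: u0 ∈ [0, 4/15)
j=5 picked index 4: u0 ∈ [-1/6, 1/10)
intersection: [0, 1/10)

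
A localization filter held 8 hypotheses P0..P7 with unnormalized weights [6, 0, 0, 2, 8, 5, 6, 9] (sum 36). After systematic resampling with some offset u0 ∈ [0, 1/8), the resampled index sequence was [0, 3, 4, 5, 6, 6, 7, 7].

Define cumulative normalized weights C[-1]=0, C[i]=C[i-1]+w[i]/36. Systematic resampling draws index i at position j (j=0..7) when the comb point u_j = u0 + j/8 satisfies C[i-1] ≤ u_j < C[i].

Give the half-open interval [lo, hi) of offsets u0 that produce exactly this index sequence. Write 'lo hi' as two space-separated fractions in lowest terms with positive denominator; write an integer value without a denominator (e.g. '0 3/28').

C = [1/6, 1/6, 1/6, 2/9, 4/9, 7/12, 3/4, 1]
j=0 picked index 0: u0 ∈ [0, 1/6)
j=1 picked index 3: u0 ∈ [1/24, 7/72)
j=2 picked index 4: u0 ∈ [-1/36, 7/36)
j=3 picked index 5: u0 ∈ [5/72, 5/24)
j=4 picked index 6: u0 ∈ [1/12, 1/4)
j=5 picked index 6: u0 ∈ [-1/24, 1/8)
j=6 picked index 7: u0 ∈ [0, 1/4)
j=7 picked index 7: u0 ∈ [-1/8, 1/8)
intersection: [1/12, 7/72)

1/12 7/72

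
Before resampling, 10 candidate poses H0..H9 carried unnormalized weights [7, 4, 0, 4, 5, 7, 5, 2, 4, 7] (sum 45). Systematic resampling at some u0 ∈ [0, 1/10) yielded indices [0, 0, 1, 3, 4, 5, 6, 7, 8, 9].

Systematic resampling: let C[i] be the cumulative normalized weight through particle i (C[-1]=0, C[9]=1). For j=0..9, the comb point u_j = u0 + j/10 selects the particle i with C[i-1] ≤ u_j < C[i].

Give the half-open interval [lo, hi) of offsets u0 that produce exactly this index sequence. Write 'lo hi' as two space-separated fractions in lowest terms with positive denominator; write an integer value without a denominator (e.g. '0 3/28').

1/90 1/30

C = [7/45, 11/45, 11/45, 1/3, 4/9, 3/5, 32/45, 34/45, 38/45, 1]
j=0 picked index 0: u0 ∈ [0, 7/45)
j=1 picked index 0: u0 ∈ [-1/10, 1/18)
j=2 picked index 1: u0 ∈ [-2/45, 2/45)
j=3 picked index 3: u0 ∈ [-1/18, 1/30)
j=4 picked index 4: u0 ∈ [-1/15, 2/45)
j=5 picked index 5: u0 ∈ [-1/18, 1/10)
j=6 picked index 6: u0 ∈ [0, 1/9)
j=7 picked index 7: u0 ∈ [1/90, 1/18)
j=8 picked index 8: u0 ∈ [-2/45, 2/45)
j=9 picked index 9: u0 ∈ [-1/18, 1/10)
intersection: [1/90, 1/30)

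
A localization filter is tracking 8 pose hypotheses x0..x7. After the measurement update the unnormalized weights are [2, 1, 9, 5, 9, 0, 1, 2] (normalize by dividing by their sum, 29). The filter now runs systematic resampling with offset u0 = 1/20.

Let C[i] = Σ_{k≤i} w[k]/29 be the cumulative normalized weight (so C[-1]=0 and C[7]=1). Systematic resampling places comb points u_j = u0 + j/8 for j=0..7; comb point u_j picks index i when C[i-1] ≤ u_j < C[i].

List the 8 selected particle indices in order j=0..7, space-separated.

C = [2/29, 3/29, 12/29, 17/29, 26/29, 26/29, 27/29, 1]
j=0: u_0=1/20 ∈ [0, 2/29) → index 0
j=1: u_1=7/40 ∈ [3/29, 12/29) → index 2
j=2: u_2=3/10 ∈ [3/29, 12/29) → index 2
j=3: u_3=17/40 ∈ [12/29, 17/29) → index 3
j=4: u_4=11/20 ∈ [12/29, 17/29) → index 3
j=5: u_5=27/40 ∈ [17/29, 26/29) → index 4
j=6: u_6=4/5 ∈ [17/29, 26/29) → index 4
j=7: u_7=37/40 ∈ [26/29, 27/29) → index 6

0 2 2 3 3 4 4 6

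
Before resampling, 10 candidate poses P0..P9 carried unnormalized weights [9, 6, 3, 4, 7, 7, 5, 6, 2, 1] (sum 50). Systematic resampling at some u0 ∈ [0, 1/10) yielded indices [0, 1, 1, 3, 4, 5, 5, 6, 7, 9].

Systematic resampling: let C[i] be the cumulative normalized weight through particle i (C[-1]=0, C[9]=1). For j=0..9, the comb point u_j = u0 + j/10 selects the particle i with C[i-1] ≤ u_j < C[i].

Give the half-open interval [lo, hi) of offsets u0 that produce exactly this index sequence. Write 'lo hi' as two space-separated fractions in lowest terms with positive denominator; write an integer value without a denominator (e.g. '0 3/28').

2/25 1/10

C = [9/50, 3/10, 9/25, 11/25, 29/50, 18/25, 41/50, 47/50, 49/50, 1]
j=0 picked index 0: u0 ∈ [0, 9/50)
j=1 picked index 1: u0 ∈ [2/25, 1/5)
j=2 picked index 1: u0 ∈ [-1/50, 1/10)
j=3 picked index 3: u0 ∈ [3/50, 7/50)
j=4 picked index 4: u0 ∈ [1/25, 9/50)
j=5 picked index 5: u0 ∈ [2/25, 11/50)
j=6 picked index 5: u0 ∈ [-1/50, 3/25)
j=7 picked index 6: u0 ∈ [1/50, 3/25)
j=8 picked index 7: u0 ∈ [1/50, 7/50)
j=9 picked index 9: u0 ∈ [2/25, 1/10)
intersection: [2/25, 1/10)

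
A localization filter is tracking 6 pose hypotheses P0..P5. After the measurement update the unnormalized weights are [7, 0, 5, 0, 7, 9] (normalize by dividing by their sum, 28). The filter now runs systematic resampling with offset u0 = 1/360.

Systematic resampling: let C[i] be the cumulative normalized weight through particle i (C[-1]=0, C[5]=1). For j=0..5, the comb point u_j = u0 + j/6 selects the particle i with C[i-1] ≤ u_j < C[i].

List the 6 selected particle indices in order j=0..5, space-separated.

C = [1/4, 1/4, 3/7, 3/7, 19/28, 1]
j=0: u_0=1/360 ∈ [0, 1/4) → index 0
j=1: u_1=61/360 ∈ [0, 1/4) → index 0
j=2: u_2=121/360 ∈ [1/4, 3/7) → index 2
j=3: u_3=181/360 ∈ [3/7, 19/28) → index 4
j=4: u_4=241/360 ∈ [3/7, 19/28) → index 4
j=5: u_5=301/360 ∈ [19/28, 1) → index 5

0 0 2 4 4 5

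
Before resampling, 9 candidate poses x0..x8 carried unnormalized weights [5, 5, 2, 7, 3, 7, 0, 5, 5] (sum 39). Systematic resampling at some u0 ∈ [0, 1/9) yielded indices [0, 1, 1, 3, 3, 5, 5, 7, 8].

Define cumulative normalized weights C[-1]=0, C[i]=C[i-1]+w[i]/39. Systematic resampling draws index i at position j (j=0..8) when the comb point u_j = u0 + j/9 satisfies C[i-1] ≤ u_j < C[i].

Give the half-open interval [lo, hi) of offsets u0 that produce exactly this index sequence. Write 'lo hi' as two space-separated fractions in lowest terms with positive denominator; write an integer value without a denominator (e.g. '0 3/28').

2/117 4/117

C = [5/39, 10/39, 4/13, 19/39, 22/39, 29/39, 29/39, 34/39, 1]
j=0 picked index 0: u0 ∈ [0, 5/39)
j=1 picked index 1: u0 ∈ [2/117, 17/117)
j=2 picked index 1: u0 ∈ [-11/117, 4/117)
j=3 picked index 3: u0 ∈ [-1/39, 2/13)
j=4 picked index 3: u0 ∈ [-16/117, 5/117)
j=5 picked index 5: u0 ∈ [1/117, 22/117)
j=6 picked index 5: u0 ∈ [-4/39, 1/13)
j=7 picked index 7: u0 ∈ [-4/117, 11/117)
j=8 picked index 8: u0 ∈ [-2/117, 1/9)
intersection: [2/117, 4/117)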